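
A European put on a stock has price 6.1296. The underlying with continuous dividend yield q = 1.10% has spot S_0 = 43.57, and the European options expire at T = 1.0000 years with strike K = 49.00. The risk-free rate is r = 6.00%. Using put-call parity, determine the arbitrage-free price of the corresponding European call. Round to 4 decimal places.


Answer: Call price = 3.0765

Derivation:
Put-call parity: C - P = S_0 * exp(-qT) - K * exp(-rT).
S_0 * exp(-qT) = 43.5700 * 0.98906028 = 43.09335635
K * exp(-rT) = 49.0000 * 0.94176453 = 46.14646215
C = P + S*exp(-qT) - K*exp(-rT)
C = 6.1296 + 43.09335635 - 46.14646215 = 3.0765


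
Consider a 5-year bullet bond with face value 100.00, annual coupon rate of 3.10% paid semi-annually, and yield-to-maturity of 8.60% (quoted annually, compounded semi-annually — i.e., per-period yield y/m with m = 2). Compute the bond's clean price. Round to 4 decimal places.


Answer: Price = 78.0245

Derivation:
Coupon per period c = face * coupon_rate / m = 1.550000
Periods per year m = 2; per-period yield y/m = 0.043000
Number of cashflows N = 10
Cashflows (t years, CF_t, discount factor 1/(1+y/m)^(m*t), PV):
  t = 0.5000: CF_t = 1.550000, DF = 0.958773, PV = 1.486098
  t = 1.0000: CF_t = 1.550000, DF = 0.919245, PV = 1.424830
  t = 1.5000: CF_t = 1.550000, DF = 0.881347, PV = 1.366088
  t = 2.0000: CF_t = 1.550000, DF = 0.845012, PV = 1.309768
  t = 2.5000: CF_t = 1.550000, DF = 0.810174, PV = 1.255770
  t = 3.0000: CF_t = 1.550000, DF = 0.776773, PV = 1.203998
  t = 3.5000: CF_t = 1.550000, DF = 0.744749, PV = 1.154361
  t = 4.0000: CF_t = 1.550000, DF = 0.714045, PV = 1.106770
  t = 4.5000: CF_t = 1.550000, DF = 0.684607, PV = 1.061141
  t = 5.0000: CF_t = 101.550000, DF = 0.656382, PV = 66.655631
Price P = sum_t PV_t = 78.024455


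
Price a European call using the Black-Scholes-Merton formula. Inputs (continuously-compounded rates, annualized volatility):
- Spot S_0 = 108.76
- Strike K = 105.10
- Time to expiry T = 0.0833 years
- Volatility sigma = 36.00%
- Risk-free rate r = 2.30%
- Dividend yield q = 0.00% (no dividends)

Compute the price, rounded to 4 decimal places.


Answer: Price = 6.6217

Derivation:
d1 = (ln(S/K) + (r - q + 0.5*sigma^2) * T) / (sigma * sqrt(T)) = 0.39984771
d2 = d1 - sigma * sqrt(T) = 0.29594545
exp(-rT) = 0.99808593; exp(-qT) = 1.00000000
C = S_0 * exp(-qT) * N(d1) - K * exp(-rT) * N(d2)
N(d1) = 0.65536566; N(d2) = 0.61636413
C = 108.7600 * 1.00000000 * 0.65536566 - 105.1000 * 0.99808593 * 0.61636413 = 6.6217


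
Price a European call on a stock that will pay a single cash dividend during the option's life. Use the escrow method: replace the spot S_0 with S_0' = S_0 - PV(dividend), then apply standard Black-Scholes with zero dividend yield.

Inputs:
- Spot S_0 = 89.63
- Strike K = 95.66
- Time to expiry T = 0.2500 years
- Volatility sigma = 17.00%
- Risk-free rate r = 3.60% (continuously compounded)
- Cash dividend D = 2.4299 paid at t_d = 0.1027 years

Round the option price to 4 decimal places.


Answer: Price = 0.6656

Derivation:
PV(D) = D * exp(-r * t_d) = 2.4299 * 0.99630963 = 2.42093276
S_0' = S_0 - PV(D) = 89.6300 - 2.42093276 = 87.20906724
d1 = (ln(S_0'/K) + (r + sigma^2/2)*T) / (sigma*sqrt(T)) = -0.93975801
d2 = d1 - sigma*sqrt(T) = -1.02475801
exp(-rT) = 0.99104038
N(d1) = 0.17367085; N(d2) = 0.15273869
C = S_0' * N(d1) - K * exp(-rT) * N(d2) = 87.20906724 * 0.17367085 - 95.6600 * 0.99104038 * 0.15273869 = 0.6656


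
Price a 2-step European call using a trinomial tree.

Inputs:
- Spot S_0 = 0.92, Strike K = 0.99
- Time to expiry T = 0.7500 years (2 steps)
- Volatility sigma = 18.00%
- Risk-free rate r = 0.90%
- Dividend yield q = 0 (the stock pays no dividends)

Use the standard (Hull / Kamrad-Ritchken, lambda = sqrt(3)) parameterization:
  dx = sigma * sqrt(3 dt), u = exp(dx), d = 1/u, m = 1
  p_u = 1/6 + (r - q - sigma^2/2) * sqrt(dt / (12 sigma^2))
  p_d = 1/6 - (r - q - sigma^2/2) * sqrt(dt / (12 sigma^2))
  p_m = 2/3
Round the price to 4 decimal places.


dt = T/N = 0.375000; dx = sigma*sqrt(3*dt) = 0.190919
u = exp(dx) = 1.210361; d = 1/u = 0.826200
p_u = 0.159596, p_m = 0.666667, p_d = 0.173738
Discount per step: exp(-r*dt) = 0.996631
Stock lattice S(k, j) with j the centered position index:
  k=0: S(0,+0) = 0.9200
  k=1: S(1,-1) = 0.7601; S(1,+0) = 0.9200; S(1,+1) = 1.1135
  k=2: S(2,-2) = 0.6280; S(2,-1) = 0.7601; S(2,+0) = 0.9200; S(2,+1) = 1.1135; S(2,+2) = 1.3478
Terminal payoffs V(N, j) = max(S_T - K, 0):
  V(2,-2) = 0.000000; V(2,-1) = 0.000000; V(2,+0) = 0.000000; V(2,+1) = 0.123532; V(2,+2) = 0.357776
Backward induction: V(k, j) = exp(-r*dt) * [p_u * V(k+1, j+1) + p_m * V(k+1, j) + p_d * V(k+1, j-1)]
  V(1,-1) = exp(-r*dt) * [p_u*0.000000 + p_m*0.000000 + p_d*0.000000] = 0.000000
  V(1,+0) = exp(-r*dt) * [p_u*0.123532 + p_m*0.000000 + p_d*0.000000] = 0.019649
  V(1,+1) = exp(-r*dt) * [p_u*0.357776 + p_m*0.123532 + p_d*0.000000] = 0.138985
  V(0,+0) = exp(-r*dt) * [p_u*0.138985 + p_m*0.019649 + p_d*0.000000] = 0.035162

Answer: Price = V(0,0) = 0.0352


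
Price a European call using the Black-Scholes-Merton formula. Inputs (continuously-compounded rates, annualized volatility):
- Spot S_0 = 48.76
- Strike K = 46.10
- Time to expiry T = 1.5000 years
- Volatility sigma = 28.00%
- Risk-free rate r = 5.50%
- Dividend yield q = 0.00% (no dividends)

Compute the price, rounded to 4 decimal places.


Answer: Price = 9.8584

Derivation:
d1 = (ln(S/K) + (r - q + 0.5*sigma^2) * T) / (sigma * sqrt(T)) = 0.57562238
d2 = d1 - sigma * sqrt(T) = 0.23269381
exp(-rT) = 0.92081144; exp(-qT) = 1.00000000
C = S_0 * exp(-qT) * N(d1) - K * exp(-rT) * N(d2)
N(d1) = 0.71756477; N(d2) = 0.59200041
C = 48.7600 * 1.00000000 * 0.71756477 - 46.1000 * 0.92081144 * 0.59200041 = 9.8584


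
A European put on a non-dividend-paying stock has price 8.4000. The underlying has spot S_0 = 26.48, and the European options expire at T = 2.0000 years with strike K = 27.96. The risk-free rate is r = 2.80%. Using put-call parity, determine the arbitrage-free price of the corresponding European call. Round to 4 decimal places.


Put-call parity: C - P = S_0 * exp(-qT) - K * exp(-rT).
S_0 * exp(-qT) = 26.4800 * 1.00000000 = 26.48000000
K * exp(-rT) = 27.9600 * 0.94553914 = 26.43727424
C = P + S*exp(-qT) - K*exp(-rT)
C = 8.4000 + 26.48000000 - 26.43727424 = 8.4427

Answer: Call price = 8.4427


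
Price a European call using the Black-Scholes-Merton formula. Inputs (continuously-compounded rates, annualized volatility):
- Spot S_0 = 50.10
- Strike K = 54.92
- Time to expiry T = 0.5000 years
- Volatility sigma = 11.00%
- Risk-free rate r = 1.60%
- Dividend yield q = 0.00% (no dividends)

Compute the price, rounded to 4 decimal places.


d1 = (ln(S/K) + (r - q + 0.5*sigma^2) * T) / (sigma * sqrt(T)) = -1.03921006
d2 = d1 - sigma * sqrt(T) = -1.11699181
exp(-rT) = 0.99203191; exp(-qT) = 1.00000000
C = S_0 * exp(-qT) * N(d1) - K * exp(-rT) * N(d2)
N(d1) = 0.14935353; N(d2) = 0.13199891
C = 50.1000 * 1.00000000 * 0.14935353 - 54.9200 * 0.99203191 * 0.13199891 = 0.2910

Answer: Price = 0.2910


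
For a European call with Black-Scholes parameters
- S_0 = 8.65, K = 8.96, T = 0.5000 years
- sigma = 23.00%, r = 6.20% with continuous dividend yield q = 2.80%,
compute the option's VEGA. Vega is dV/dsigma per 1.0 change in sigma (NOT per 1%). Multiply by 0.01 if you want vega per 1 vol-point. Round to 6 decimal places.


d1 = -0.0306571128; d2 = -0.1932916725
phi(d1) = 0.3987548498; exp(-qT) = 0.9860975443; exp(-rT) = 0.9694755731
Vega = S * exp(-qT) * phi(d1) * sqrt(T) = 8.6500 * 0.9860975443 * 0.3987548498 * 0.7071067812 = 2.405066

Answer: Vega = 2.405066


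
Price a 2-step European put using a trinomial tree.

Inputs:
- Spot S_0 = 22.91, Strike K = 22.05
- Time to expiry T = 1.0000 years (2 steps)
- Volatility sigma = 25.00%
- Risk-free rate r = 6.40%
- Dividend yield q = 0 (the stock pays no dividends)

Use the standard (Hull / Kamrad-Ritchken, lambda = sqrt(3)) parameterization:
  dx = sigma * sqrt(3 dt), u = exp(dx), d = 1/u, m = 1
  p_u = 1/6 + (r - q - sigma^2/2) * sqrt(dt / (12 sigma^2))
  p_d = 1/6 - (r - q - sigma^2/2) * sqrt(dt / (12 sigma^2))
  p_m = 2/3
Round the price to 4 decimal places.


Answer: Price = V(0,0) = 1.0838

Derivation:
dt = T/N = 0.500000; dx = sigma*sqrt(3*dt) = 0.306186
u = exp(dx) = 1.358235; d = 1/u = 0.736250
p_u = 0.193407, p_m = 0.666667, p_d = 0.139926
Discount per step: exp(-r*dt) = 0.968507
Stock lattice S(k, j) with j the centered position index:
  k=0: S(0,+0) = 22.9100
  k=1: S(1,-1) = 16.8675; S(1,+0) = 22.9100; S(1,+1) = 31.1172
  k=2: S(2,-2) = 12.4187; S(2,-1) = 16.8675; S(2,+0) = 22.9100; S(2,+1) = 31.1172; S(2,+2) = 42.2644
Terminal payoffs V(N, j) = max(K - S_T, 0):
  V(2,-2) = 9.631329; V(2,-1) = 5.182524; V(2,+0) = 0.000000; V(2,+1) = 0.000000; V(2,+2) = 0.000000
Backward induction: V(k, j) = exp(-r*dt) * [p_u * V(k+1, j+1) + p_m * V(k+1, j) + p_d * V(k+1, j-1)]
  V(1,-1) = exp(-r*dt) * [p_u*0.000000 + p_m*5.182524 + p_d*9.631329] = 4.651440
  V(1,+0) = exp(-r*dt) * [p_u*0.000000 + p_m*0.000000 + p_d*5.182524] = 0.702334
  V(1,+1) = exp(-r*dt) * [p_u*0.000000 + p_m*0.000000 + p_d*0.000000] = 0.000000
  V(0,+0) = exp(-r*dt) * [p_u*0.000000 + p_m*0.702334 + p_d*4.651440] = 1.083838


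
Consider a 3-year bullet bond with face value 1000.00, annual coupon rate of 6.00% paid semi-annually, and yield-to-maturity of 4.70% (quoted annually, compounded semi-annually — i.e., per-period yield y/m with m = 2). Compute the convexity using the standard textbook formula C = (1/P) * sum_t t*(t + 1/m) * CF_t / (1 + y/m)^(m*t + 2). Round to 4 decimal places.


Answer: Convexity = 9.1100

Derivation:
Coupon per period c = face * coupon_rate / m = 30.000000
Periods per year m = 2; per-period yield y/m = 0.023500
Number of cashflows N = 6
Cashflows (t years, CF_t, discount factor 1/(1+y/m)^(m*t), PV):
  t = 0.5000: CF_t = 30.000000, DF = 0.977040, PV = 29.311187
  t = 1.0000: CF_t = 30.000000, DF = 0.954606, PV = 28.638190
  t = 1.5000: CF_t = 30.000000, DF = 0.932688, PV = 27.980645
  t = 2.0000: CF_t = 30.000000, DF = 0.911273, PV = 27.338197
  t = 2.5000: CF_t = 30.000000, DF = 0.890350, PV = 26.710500
  t = 3.0000: CF_t = 1030.000000, DF = 0.869907, PV = 896.004401
Price P = sum_t PV_t = 1035.983119
Convexity numerator sum_t t*(t + 1/m) * CF_t / (1+y/m)^(m*t + 2):
  t = 0.5000: term = 13.990322
  t = 1.0000: term = 41.007295
  t = 1.5000: term = 80.131500
  t = 2.0000: term = 130.486078
  t = 2.5000: term = 191.235092
  t = 3.0000: term = 8980.980383
Convexity = (1/P) * sum = 9437.830671 / 1035.983119 = 9.110024


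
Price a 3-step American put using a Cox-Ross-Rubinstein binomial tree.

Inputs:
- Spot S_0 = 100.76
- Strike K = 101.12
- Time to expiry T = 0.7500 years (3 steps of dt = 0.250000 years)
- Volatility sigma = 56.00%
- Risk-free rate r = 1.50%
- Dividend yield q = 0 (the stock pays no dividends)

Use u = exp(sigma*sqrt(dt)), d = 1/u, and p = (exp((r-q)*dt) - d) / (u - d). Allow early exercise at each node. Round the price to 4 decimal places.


Answer: Price = V(0,0) = 20.5405

Derivation:
dt = T/N = 0.250000
u = exp(sigma*sqrt(dt)) = 1.323130; d = 1/u = 0.755784
p = (exp((r-q)*dt) - d) / (u - d) = 0.437076
Discount per step: exp(-r*dt) = 0.996257
Stock lattice S(k, i) with i counting down-moves:
  k=0: S(0,0) = 100.7600
  k=1: S(1,0) = 133.3186; S(1,1) = 76.1528
  k=2: S(2,0) = 176.3978; S(2,1) = 100.7600; S(2,2) = 57.5550
  k=3: S(3,0) = 233.3971; S(3,1) = 133.3186; S(3,2) = 76.1528; S(3,3) = 43.4992
Terminal payoffs V(N, i) = max(K - S_T, 0):
  V(3,0) = 0.000000; V(3,1) = 0.000000; V(3,2) = 24.967230; V(3,3) = 57.620848
Backward induction: V(k, i) = exp(-r*dt) * [p * V(k+1, i) + (1-p) * V(k+1, i+1)]; then take max(V_cont, immediate exercise) for American.
  V(2,0) = exp(-r*dt) * [p*0.000000 + (1-p)*0.000000] = 0.000000; exercise = 0.000000; V(2,0) = max -> 0.000000
  V(2,1) = exp(-r*dt) * [p*0.000000 + (1-p)*24.967230] = 14.002049; exercise = 0.360000; V(2,1) = max -> 14.002049
  V(2,2) = exp(-r*dt) * [p*24.967230 + (1-p)*57.620848] = 43.186485; exercise = 43.564975; V(2,2) = max -> 43.564975
  V(1,0) = exp(-r*dt) * [p*0.000000 + (1-p)*14.002049] = 7.852588; exercise = 0.000000; V(1,0) = max -> 7.852588
  V(1,1) = exp(-r*dt) * [p*14.002049 + (1-p)*43.564975] = 30.529033; exercise = 24.967230; V(1,1) = max -> 30.529033
  V(0,0) = exp(-r*dt) * [p*7.852588 + (1-p)*30.529033] = 20.540534; exercise = 0.360000; V(0,0) = max -> 20.540534


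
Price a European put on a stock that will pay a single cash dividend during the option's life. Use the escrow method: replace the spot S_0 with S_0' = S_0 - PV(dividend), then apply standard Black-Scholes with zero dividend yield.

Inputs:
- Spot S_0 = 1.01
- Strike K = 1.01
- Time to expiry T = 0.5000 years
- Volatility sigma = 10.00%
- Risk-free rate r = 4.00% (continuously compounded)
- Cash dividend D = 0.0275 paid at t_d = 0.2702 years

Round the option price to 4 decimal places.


PV(D) = D * exp(-r * t_d) = 0.0275 * 0.98925020 = 0.02720438
S_0' = S_0 - PV(D) = 1.0100 - 0.02720438 = 0.98279562
d1 = (ln(S_0'/K) + (r + sigma^2/2)*T) / (sigma*sqrt(T)) = -0.06794485
d2 = d1 - sigma*sqrt(T) = -0.13865553
exp(-rT) = 0.98019867
N(-d1) = 0.52708523; N(-d2) = 0.55513882
P = K * exp(-rT) * N(-d2) - S_0' * N(-d1) = 1.0100 * 0.98019867 * 0.55513882 - 0.98279562 * 0.52708523 = 0.0316

Answer: Price = 0.0316


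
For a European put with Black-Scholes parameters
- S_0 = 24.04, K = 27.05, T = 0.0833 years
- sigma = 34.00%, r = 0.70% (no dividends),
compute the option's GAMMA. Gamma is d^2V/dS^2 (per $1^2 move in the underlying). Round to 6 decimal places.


Answer: Gamma = 0.087582

Derivation:
d1 = -1.1471533110; d2 = -1.2452832249
phi(d1) = 0.2066107083; exp(-qT) = 1.0000000000; exp(-rT) = 0.9994170700
Gamma = exp(-qT) * phi(d1) / (S * sigma * sqrt(T)) = 1.0000000000 * 0.2066107083 / (24.0400 * 0.3400 * 0.2886173938) = 0.087582


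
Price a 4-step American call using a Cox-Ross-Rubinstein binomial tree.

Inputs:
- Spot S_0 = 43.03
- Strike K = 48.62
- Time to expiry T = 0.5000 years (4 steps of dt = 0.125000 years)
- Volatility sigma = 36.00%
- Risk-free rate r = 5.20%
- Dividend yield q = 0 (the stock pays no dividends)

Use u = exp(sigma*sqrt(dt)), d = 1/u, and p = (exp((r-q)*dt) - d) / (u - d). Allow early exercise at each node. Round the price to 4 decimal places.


dt = T/N = 0.125000
u = exp(sigma*sqrt(dt)) = 1.135734; d = 1/u = 0.880488
p = (exp((r-q)*dt) - d) / (u - d) = 0.493772
Discount per step: exp(-r*dt) = 0.993521
Stock lattice S(k, i) with i counting down-moves:
  k=0: S(0,0) = 43.0300
  k=1: S(1,0) = 48.8706; S(1,1) = 37.8874
  k=2: S(2,0) = 55.5040; S(2,1) = 43.0300; S(2,2) = 33.3594
  k=3: S(3,0) = 63.0378; S(3,1) = 48.8706; S(3,2) = 37.8874; S(3,3) = 29.3725
  k=4: S(4,0) = 71.5942; S(4,1) = 55.5040; S(4,2) = 43.0300; S(4,3) = 33.3594; S(4,4) = 25.8622
Terminal payoffs V(N, i) = max(S_T - K, 0):
  V(4,0) = 22.974226; V(4,1) = 6.884050; V(4,2) = 0.000000; V(4,3) = 0.000000; V(4,4) = 0.000000
Backward induction: V(k, i) = exp(-r*dt) * [p * V(k+1, i) + (1-p) * V(k+1, i+1)]; then take max(V_cont, immediate exercise) for American.
  V(3,0) = exp(-r*dt) * [p*22.974226 + (1-p)*6.884050] = 14.732847; exercise = 14.417842; V(3,0) = max -> 14.732847
  V(3,1) = exp(-r*dt) * [p*6.884050 + (1-p)*0.000000] = 3.377126; exercise = 0.250638; V(3,1) = max -> 3.377126
  V(3,2) = exp(-r*dt) * [p*0.000000 + (1-p)*0.000000] = 0.000000; exercise = 0.000000; V(3,2) = max -> 0.000000
  V(3,3) = exp(-r*dt) * [p*0.000000 + (1-p)*0.000000] = 0.000000; exercise = 0.000000; V(3,3) = max -> 0.000000
  V(2,0) = exp(-r*dt) * [p*14.732847 + (1-p)*3.377126] = 8.926050; exercise = 6.884050; V(2,0) = max -> 8.926050
  V(2,1) = exp(-r*dt) * [p*3.377126 + (1-p)*0.000000] = 1.656725; exercise = 0.000000; V(2,1) = max -> 1.656725
  V(2,2) = exp(-r*dt) * [p*0.000000 + (1-p)*0.000000] = 0.000000; exercise = 0.000000; V(2,2) = max -> 0.000000
  V(1,0) = exp(-r*dt) * [p*8.926050 + (1-p)*1.656725] = 5.212122; exercise = 0.250638; V(1,0) = max -> 5.212122
  V(1,1) = exp(-r*dt) * [p*1.656725 + (1-p)*0.000000] = 0.812744; exercise = 0.000000; V(1,1) = max -> 0.812744
  V(0,0) = exp(-r*dt) * [p*5.212122 + (1-p)*0.812744] = 2.965692; exercise = 0.000000; V(0,0) = max -> 2.965692

Answer: Price = V(0,0) = 2.9657


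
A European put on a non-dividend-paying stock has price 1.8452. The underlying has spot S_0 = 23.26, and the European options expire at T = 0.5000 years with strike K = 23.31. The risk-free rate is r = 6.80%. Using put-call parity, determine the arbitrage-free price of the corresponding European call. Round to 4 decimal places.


Answer: Call price = 2.5744

Derivation:
Put-call parity: C - P = S_0 * exp(-qT) - K * exp(-rT).
S_0 * exp(-qT) = 23.2600 * 1.00000000 = 23.26000000
K * exp(-rT) = 23.3100 * 0.96657150 = 22.53078177
C = P + S*exp(-qT) - K*exp(-rT)
C = 1.8452 + 23.26000000 - 22.53078177 = 2.5744


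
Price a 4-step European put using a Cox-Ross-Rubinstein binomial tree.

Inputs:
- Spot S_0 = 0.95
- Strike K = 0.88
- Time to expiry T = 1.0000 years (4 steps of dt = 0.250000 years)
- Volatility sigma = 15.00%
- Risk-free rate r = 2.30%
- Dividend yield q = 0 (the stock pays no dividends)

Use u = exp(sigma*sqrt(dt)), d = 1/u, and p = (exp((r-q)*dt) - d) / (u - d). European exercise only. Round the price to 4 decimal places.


dt = T/N = 0.250000
u = exp(sigma*sqrt(dt)) = 1.077884; d = 1/u = 0.927743
p = (exp((r-q)*dt) - d) / (u - d) = 0.519667
Discount per step: exp(-r*dt) = 0.994266
Stock lattice S(k, i) with i counting down-moves:
  k=0: S(0,0) = 0.9500
  k=1: S(1,0) = 1.0240; S(1,1) = 0.8814
  k=2: S(2,0) = 1.1037; S(2,1) = 0.9500; S(2,2) = 0.8177
  k=3: S(3,0) = 1.1897; S(3,1) = 1.0240; S(3,2) = 0.8814; S(3,3) = 0.7586
  k=4: S(4,0) = 1.2824; S(4,1) = 1.1037; S(4,2) = 0.9500; S(4,3) = 0.8177; S(4,4) = 0.7038
Terminal payoffs V(N, i) = max(K - S_T, 0):
  V(4,0) = 0.000000; V(4,1) = 0.000000; V(4,2) = 0.000000; V(4,3) = 0.062327; V(4,4) = 0.176223
Backward induction: V(k, i) = exp(-r*dt) * [p * V(k+1, i) + (1-p) * V(k+1, i+1)].
  V(3,0) = exp(-r*dt) * [p*0.000000 + (1-p)*0.000000] = 0.000000
  V(3,1) = exp(-r*dt) * [p*0.000000 + (1-p)*0.000000] = 0.000000
  V(3,2) = exp(-r*dt) * [p*0.000000 + (1-p)*0.062327] = 0.029766
  V(3,3) = exp(-r*dt) * [p*0.062327 + (1-p)*0.176223] = 0.116364
  V(2,0) = exp(-r*dt) * [p*0.000000 + (1-p)*0.000000] = 0.000000
  V(2,1) = exp(-r*dt) * [p*0.000000 + (1-p)*0.029766] = 0.014216
  V(2,2) = exp(-r*dt) * [p*0.029766 + (1-p)*0.116364] = 0.070953
  V(1,0) = exp(-r*dt) * [p*0.000000 + (1-p)*0.014216] = 0.006789
  V(1,1) = exp(-r*dt) * [p*0.014216 + (1-p)*0.070953] = 0.041231
  V(0,0) = exp(-r*dt) * [p*0.006789 + (1-p)*0.041231] = 0.023199

Answer: Price = V(0,0) = 0.0232


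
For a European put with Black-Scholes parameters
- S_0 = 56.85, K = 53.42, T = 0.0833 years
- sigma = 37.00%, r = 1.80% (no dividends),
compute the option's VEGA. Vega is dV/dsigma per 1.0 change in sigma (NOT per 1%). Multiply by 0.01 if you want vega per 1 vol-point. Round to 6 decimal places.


d1 = 0.6501855473; d2 = 0.5433971116
phi(d1) = 0.3229334041; exp(-qT) = 1.0000000000; exp(-rT) = 0.9985017235
Vega = S * exp(-qT) * phi(d1) * sqrt(T) = 56.8500 * 1.0000000000 * 0.3229334041 * 0.2886173938 = 5.298659

Answer: Vega = 5.298659


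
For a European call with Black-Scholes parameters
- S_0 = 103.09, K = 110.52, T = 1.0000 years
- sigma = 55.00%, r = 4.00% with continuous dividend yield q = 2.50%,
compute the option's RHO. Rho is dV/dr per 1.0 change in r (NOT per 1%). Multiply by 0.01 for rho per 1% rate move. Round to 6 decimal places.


Answer: Rho = 37.601120

Derivation:
d1 = 0.1757379874; d2 = -0.3742620126
phi(d1) = 0.3928291662; exp(-qT) = 0.9753099120; exp(-rT) = 0.9607894392
N(d2) = 0.3541046956
Rho = K*T*exp(-rT)*N(d2) = 110.5200 * 1.0000 * 0.9607894392 * 0.3541046956 = 37.601120


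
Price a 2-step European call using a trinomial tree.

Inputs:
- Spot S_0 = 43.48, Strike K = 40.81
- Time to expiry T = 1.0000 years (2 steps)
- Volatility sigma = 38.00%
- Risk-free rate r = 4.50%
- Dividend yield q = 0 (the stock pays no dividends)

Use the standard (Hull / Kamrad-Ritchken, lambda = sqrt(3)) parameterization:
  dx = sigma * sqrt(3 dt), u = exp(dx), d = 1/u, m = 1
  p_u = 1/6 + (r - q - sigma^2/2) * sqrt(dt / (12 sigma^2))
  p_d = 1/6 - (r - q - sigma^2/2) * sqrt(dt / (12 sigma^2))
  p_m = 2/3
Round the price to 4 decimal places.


Answer: Price = V(0,0) = 8.3229

Derivation:
dt = T/N = 0.500000; dx = sigma*sqrt(3*dt) = 0.465403
u = exp(dx) = 1.592656; d = 1/u = 0.627882
p_u = 0.152056, p_m = 0.666667, p_d = 0.181278
Discount per step: exp(-r*dt) = 0.977751
Stock lattice S(k, j) with j the centered position index:
  k=0: S(0,+0) = 43.4800
  k=1: S(1,-1) = 27.3003; S(1,+0) = 43.4800; S(1,+1) = 69.2487
  k=2: S(2,-2) = 17.1414; S(2,-1) = 27.3003; S(2,+0) = 43.4800; S(2,+1) = 69.2487; S(2,+2) = 110.2893
Terminal payoffs V(N, j) = max(S_T - K, 0):
  V(2,-2) = 0.000000; V(2,-1) = 0.000000; V(2,+0) = 2.670000; V(2,+1) = 28.438682; V(2,+2) = 69.479328
Backward induction: V(k, j) = exp(-r*dt) * [p_u * V(k+1, j+1) + p_m * V(k+1, j) + p_d * V(k+1, j-1)]
  V(1,-1) = exp(-r*dt) * [p_u*2.670000 + p_m*0.000000 + p_d*0.000000] = 0.396956
  V(1,+0) = exp(-r*dt) * [p_u*28.438682 + p_m*2.670000 + p_d*0.000000] = 5.968451
  V(1,+1) = exp(-r*dt) * [p_u*69.479328 + p_m*28.438682 + p_d*2.670000] = 29.340221
  V(0,+0) = exp(-r*dt) * [p_u*29.340221 + p_m*5.968451 + p_d*0.396956] = 8.322886


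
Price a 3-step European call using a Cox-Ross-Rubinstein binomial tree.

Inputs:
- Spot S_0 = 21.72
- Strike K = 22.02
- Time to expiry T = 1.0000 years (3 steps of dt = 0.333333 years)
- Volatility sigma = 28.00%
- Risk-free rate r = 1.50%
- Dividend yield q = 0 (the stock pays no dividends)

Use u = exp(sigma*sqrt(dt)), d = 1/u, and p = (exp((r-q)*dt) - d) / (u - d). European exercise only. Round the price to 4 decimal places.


dt = T/N = 0.333333
u = exp(sigma*sqrt(dt)) = 1.175458; d = 1/u = 0.850732
p = (exp((r-q)*dt) - d) / (u - d) = 0.475109
Discount per step: exp(-r*dt) = 0.995012
Stock lattice S(k, i) with i counting down-moves:
  k=0: S(0,0) = 21.7200
  k=1: S(1,0) = 25.5310; S(1,1) = 18.4779
  k=2: S(2,0) = 30.0106; S(2,1) = 21.7200; S(2,2) = 15.7197
  k=3: S(3,0) = 35.2762; S(3,1) = 25.5310; S(3,2) = 18.4779; S(3,3) = 13.3733
Terminal payoffs V(N, i) = max(S_T - K, 0):
  V(3,0) = 13.256172; V(3,1) = 3.510953; V(3,2) = 0.000000; V(3,3) = 0.000000
Backward induction: V(k, i) = exp(-r*dt) * [p * V(k+1, i) + (1-p) * V(k+1, i+1)].
  V(2,0) = exp(-r*dt) * [p*13.256172 + (1-p)*3.510953] = 8.100395
  V(2,1) = exp(-r*dt) * [p*3.510953 + (1-p)*0.000000] = 1.659767
  V(2,2) = exp(-r*dt) * [p*0.000000 + (1-p)*0.000000] = 0.000000
  V(1,0) = exp(-r*dt) * [p*8.100395 + (1-p)*1.659767] = 4.696230
  V(1,1) = exp(-r*dt) * [p*1.659767 + (1-p)*0.000000] = 0.784638
  V(0,0) = exp(-r*dt) * [p*4.696230 + (1-p)*0.784638] = 2.629890

Answer: Price = V(0,0) = 2.6299


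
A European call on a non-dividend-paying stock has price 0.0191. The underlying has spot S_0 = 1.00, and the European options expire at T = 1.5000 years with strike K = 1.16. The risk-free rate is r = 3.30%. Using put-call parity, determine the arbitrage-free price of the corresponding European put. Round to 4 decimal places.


Answer: Put price = 0.1231

Derivation:
Put-call parity: C - P = S_0 * exp(-qT) - K * exp(-rT).
S_0 * exp(-qT) = 1.0000 * 1.00000000 = 1.00000000
K * exp(-rT) = 1.1600 * 0.95170516 = 1.10397798
P = C - S*exp(-qT) + K*exp(-rT)
P = 0.0191 - 1.00000000 + 1.10397798 = 0.1231


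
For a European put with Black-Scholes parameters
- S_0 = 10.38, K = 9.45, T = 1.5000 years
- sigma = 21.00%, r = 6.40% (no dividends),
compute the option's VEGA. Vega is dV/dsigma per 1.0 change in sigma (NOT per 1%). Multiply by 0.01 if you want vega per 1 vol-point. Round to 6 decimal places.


d1 = 0.8668127404; d2 = 0.6096163174
phi(d1) = 0.2740017744; exp(-qT) = 1.0000000000; exp(-rT) = 0.9084640161
Vega = S * exp(-qT) * phi(d1) * sqrt(T) = 10.3800 * 1.0000000000 * 0.2740017744 * 1.2247448714 = 3.483344

Answer: Vega = 3.483344


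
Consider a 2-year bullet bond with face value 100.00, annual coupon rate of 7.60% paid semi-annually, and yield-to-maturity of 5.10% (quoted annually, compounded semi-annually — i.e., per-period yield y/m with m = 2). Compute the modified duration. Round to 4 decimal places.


Coupon per period c = face * coupon_rate / m = 3.800000
Periods per year m = 2; per-period yield y/m = 0.025500
Number of cashflows N = 4
Cashflows (t years, CF_t, discount factor 1/(1+y/m)^(m*t), PV):
  t = 0.5000: CF_t = 3.800000, DF = 0.975134, PV = 3.705510
  t = 1.0000: CF_t = 3.800000, DF = 0.950886, PV = 3.613369
  t = 1.5000: CF_t = 3.800000, DF = 0.927242, PV = 3.523519
  t = 2.0000: CF_t = 103.800000, DF = 0.904185, PV = 93.854412
Price P = sum_t PV_t = 104.696809
First compute Macaulay numerator sum_t t * PV_t:
  t * PV_t at t = 0.5000: 1.852755
  t * PV_t at t = 1.0000: 3.613369
  t * PV_t at t = 1.5000: 5.285278
  t * PV_t at t = 2.0000: 187.708825
Macaulay duration D = 198.460226 / 104.696809 = 1.895571
Modified duration = D / (1 + y/m) = 1.895571 / (1 + 0.025500) = 1.848436

Answer: Modified duration = 1.8484


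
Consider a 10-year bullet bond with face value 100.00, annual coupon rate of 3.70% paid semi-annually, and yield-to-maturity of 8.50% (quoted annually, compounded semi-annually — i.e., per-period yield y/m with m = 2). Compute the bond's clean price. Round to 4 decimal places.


Coupon per period c = face * coupon_rate / m = 1.850000
Periods per year m = 2; per-period yield y/m = 0.042500
Number of cashflows N = 20
Cashflows (t years, CF_t, discount factor 1/(1+y/m)^(m*t), PV):
  t = 0.5000: CF_t = 1.850000, DF = 0.959233, PV = 1.774580
  t = 1.0000: CF_t = 1.850000, DF = 0.920127, PV = 1.702235
  t = 1.5000: CF_t = 1.850000, DF = 0.882616, PV = 1.632840
  t = 2.0000: CF_t = 1.850000, DF = 0.846634, PV = 1.566273
  t = 2.5000: CF_t = 1.850000, DF = 0.812119, PV = 1.502420
  t = 3.0000: CF_t = 1.850000, DF = 0.779011, PV = 1.441170
  t = 3.5000: CF_t = 1.850000, DF = 0.747253, PV = 1.382418
  t = 4.0000: CF_t = 1.850000, DF = 0.716789, PV = 1.326060
  t = 4.5000: CF_t = 1.850000, DF = 0.687568, PV = 1.272000
  t = 5.0000: CF_t = 1.850000, DF = 0.659537, PV = 1.220144
  t = 5.5000: CF_t = 1.850000, DF = 0.632650, PV = 1.170402
  t = 6.0000: CF_t = 1.850000, DF = 0.606858, PV = 1.122688
  t = 6.5000: CF_t = 1.850000, DF = 0.582118, PV = 1.076919
  t = 7.0000: CF_t = 1.850000, DF = 0.558387, PV = 1.033015
  t = 7.5000: CF_t = 1.850000, DF = 0.535623, PV = 0.990902
  t = 8.0000: CF_t = 1.850000, DF = 0.513787, PV = 0.950506
  t = 8.5000: CF_t = 1.850000, DF = 0.492841, PV = 0.911756
  t = 9.0000: CF_t = 1.850000, DF = 0.472749, PV = 0.874586
  t = 9.5000: CF_t = 1.850000, DF = 0.453477, PV = 0.838932
  t = 10.0000: CF_t = 101.850000, DF = 0.434989, PV = 44.303676
Price P = sum_t PV_t = 68.093522

Answer: Price = 68.0935


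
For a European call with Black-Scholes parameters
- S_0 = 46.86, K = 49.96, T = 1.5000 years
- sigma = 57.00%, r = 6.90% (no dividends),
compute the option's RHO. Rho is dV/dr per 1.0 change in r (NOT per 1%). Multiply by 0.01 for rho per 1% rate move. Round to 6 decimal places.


Answer: Rho = 26.010442

Derivation:
d1 = 0.4055506256; d2 = -0.2925539511
phi(d1) = 0.3674477350; exp(-qT) = 1.0000000000; exp(-rT) = 0.9016760227
N(d2) = 0.3849315581
Rho = K*T*exp(-rT)*N(d2) = 49.9600 * 1.5000 * 0.9016760227 * 0.3849315581 = 26.010442


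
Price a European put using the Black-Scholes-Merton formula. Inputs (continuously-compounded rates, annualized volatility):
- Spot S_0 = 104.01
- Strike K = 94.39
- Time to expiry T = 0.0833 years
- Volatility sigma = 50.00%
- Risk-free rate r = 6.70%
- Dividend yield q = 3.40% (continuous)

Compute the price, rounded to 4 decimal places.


Answer: Price = 2.0605

Derivation:
d1 = (ln(S/K) + (r - q + 0.5*sigma^2) * T) / (sigma * sqrt(T)) = 0.76373299
d2 = d1 - sigma * sqrt(T) = 0.61942430
exp(-rT) = 0.99443445; exp(-qT) = 0.99717181
P = K * exp(-rT) * N(-d2) - S_0 * exp(-qT) * N(-d1)
N(-d1) = 0.22251319; N(-d2) = 0.26781844
P = 94.3900 * 0.99443445 * 0.26781844 - 104.0100 * 0.99717181 * 0.22251319 = 2.0605


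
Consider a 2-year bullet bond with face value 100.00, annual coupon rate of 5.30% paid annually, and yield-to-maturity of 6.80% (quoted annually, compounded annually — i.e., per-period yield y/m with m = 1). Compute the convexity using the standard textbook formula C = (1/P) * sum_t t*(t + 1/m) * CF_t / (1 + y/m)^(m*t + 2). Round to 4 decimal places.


Coupon per period c = face * coupon_rate / m = 5.300000
Periods per year m = 1; per-period yield y/m = 0.068000
Number of cashflows N = 2
Cashflows (t years, CF_t, discount factor 1/(1+y/m)^(m*t), PV):
  t = 1.0000: CF_t = 5.300000, DF = 0.936330, PV = 4.962547
  t = 2.0000: CF_t = 105.300000, DF = 0.876713, PV = 92.317889
Price P = sum_t PV_t = 97.280436
Convexity numerator sum_t t*(t + 1/m) * CF_t / (1+y/m)^(m*t + 2):
  t = 1.0000: term = 8.701460
  t = 2.0000: term = 485.617815
Convexity = (1/P) * sum = 494.319275 / 97.280436 = 5.081384

Answer: Convexity = 5.0814


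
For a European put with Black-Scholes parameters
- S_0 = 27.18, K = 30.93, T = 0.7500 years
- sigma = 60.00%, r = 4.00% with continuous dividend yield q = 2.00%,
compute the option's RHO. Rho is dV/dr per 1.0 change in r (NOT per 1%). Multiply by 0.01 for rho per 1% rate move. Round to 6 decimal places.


d1 = 0.0399426736; d2 = -0.4796725687
phi(d1) = 0.3986241676; exp(-qT) = 0.9851119396; exp(-rT) = 0.9704455335
N(-d2) = 0.6842698818
Rho = -K*T*exp(-rT)*N(-d2) = -30.9300 * 0.7500 * 0.9704455335 * 0.6842698818 = -15.404222

Answer: Rho = -15.404222


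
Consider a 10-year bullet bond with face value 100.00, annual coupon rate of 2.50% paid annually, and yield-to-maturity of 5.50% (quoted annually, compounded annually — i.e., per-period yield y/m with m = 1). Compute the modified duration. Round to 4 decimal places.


Answer: Modified duration = 8.3386

Derivation:
Coupon per period c = face * coupon_rate / m = 2.500000
Periods per year m = 1; per-period yield y/m = 0.055000
Number of cashflows N = 10
Cashflows (t years, CF_t, discount factor 1/(1+y/m)^(m*t), PV):
  t = 1.0000: CF_t = 2.500000, DF = 0.947867, PV = 2.369668
  t = 2.0000: CF_t = 2.500000, DF = 0.898452, PV = 2.246131
  t = 3.0000: CF_t = 2.500000, DF = 0.851614, PV = 2.129034
  t = 4.0000: CF_t = 2.500000, DF = 0.807217, PV = 2.018042
  t = 5.0000: CF_t = 2.500000, DF = 0.765134, PV = 1.912836
  t = 6.0000: CF_t = 2.500000, DF = 0.725246, PV = 1.813115
  t = 7.0000: CF_t = 2.500000, DF = 0.687437, PV = 1.718592
  t = 8.0000: CF_t = 2.500000, DF = 0.651599, PV = 1.628997
  t = 9.0000: CF_t = 2.500000, DF = 0.617629, PV = 1.544073
  t = 10.0000: CF_t = 102.500000, DF = 0.585431, PV = 60.006634
Price P = sum_t PV_t = 77.387123
First compute Macaulay numerator sum_t t * PV_t:
  t * PV_t at t = 1.0000: 2.369668
  t * PV_t at t = 2.0000: 4.492262
  t * PV_t at t = 3.0000: 6.387102
  t * PV_t at t = 4.0000: 8.072167
  t * PV_t at t = 5.0000: 9.564179
  t * PV_t at t = 6.0000: 10.878687
  t * PV_t at t = 7.0000: 12.030144
  t * PV_t at t = 8.0000: 13.031977
  t * PV_t at t = 9.0000: 13.896658
  t * PV_t at t = 10.0000: 600.066344
Macaulay duration D = 680.789191 / 77.387123 = 8.797190
Modified duration = D / (1 + y/m) = 8.797190 / (1 + 0.055000) = 8.338568


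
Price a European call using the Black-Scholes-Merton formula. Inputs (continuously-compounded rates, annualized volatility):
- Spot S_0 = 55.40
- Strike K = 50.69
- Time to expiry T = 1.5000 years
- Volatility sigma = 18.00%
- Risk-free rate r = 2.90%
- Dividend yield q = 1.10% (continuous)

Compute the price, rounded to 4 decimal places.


d1 = (ln(S/K) + (r - q + 0.5*sigma^2) * T) / (sigma * sqrt(T)) = 0.63573758
d2 = d1 - sigma * sqrt(T) = 0.41528350
exp(-rT) = 0.95743255; exp(-qT) = 0.98363538
C = S_0 * exp(-qT) * N(d1) - K * exp(-rT) * N(d2)
N(d1) = 0.73752626; N(d2) = 0.66103281
C = 55.4000 * 0.98363538 * 0.73752626 - 50.6900 * 0.95743255 * 0.66103281 = 8.1089

Answer: Price = 8.1089


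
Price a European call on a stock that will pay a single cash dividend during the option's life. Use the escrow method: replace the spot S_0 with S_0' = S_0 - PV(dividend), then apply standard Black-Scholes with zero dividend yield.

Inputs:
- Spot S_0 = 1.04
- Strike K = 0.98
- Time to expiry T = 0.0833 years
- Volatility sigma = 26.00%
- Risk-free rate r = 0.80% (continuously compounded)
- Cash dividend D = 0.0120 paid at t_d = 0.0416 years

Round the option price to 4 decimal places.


PV(D) = D * exp(-r * t_d) = 0.0120 * 0.99966726 = 0.01199601
S_0' = S_0 - PV(D) = 1.0400 - 0.01199601 = 1.02800399
d1 = (ln(S_0'/K) + (r + sigma^2/2)*T) / (sigma*sqrt(T)) = 0.68367992
d2 = d1 - sigma*sqrt(T) = 0.60863940
exp(-rT) = 0.99933382
N(d1) = 0.75291135; N(d2) = 0.72861826
C = S_0' * N(d1) - K * exp(-rT) * N(d2) = 1.02800399 * 0.75291135 - 0.9800 * 0.99933382 * 0.72861826 = 0.0604

Answer: Price = 0.0604


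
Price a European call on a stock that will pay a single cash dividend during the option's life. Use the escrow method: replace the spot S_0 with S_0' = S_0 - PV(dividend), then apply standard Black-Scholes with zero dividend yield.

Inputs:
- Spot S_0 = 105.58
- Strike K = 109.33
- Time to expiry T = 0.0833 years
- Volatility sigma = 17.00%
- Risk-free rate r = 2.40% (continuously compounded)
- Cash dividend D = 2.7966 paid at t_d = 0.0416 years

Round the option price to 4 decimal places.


Answer: Price = 0.2813

Derivation:
PV(D) = D * exp(-r * t_d) = 2.7966 * 0.99900210 = 2.79380927
S_0' = S_0 - PV(D) = 105.5800 - 2.79380927 = 102.78619073
d1 = (ln(S_0'/K) + (r + sigma^2/2)*T) / (sigma*sqrt(T)) = -1.19264211
d2 = d1 - sigma*sqrt(T) = -1.24170707
exp(-rT) = 0.99800280
N(d1) = 0.11650478; N(d2) = 0.10717233
C = S_0' * N(d1) - K * exp(-rT) * N(d2) = 102.78619073 * 0.11650478 - 109.3300 * 0.99800280 * 0.10717233 = 0.2813


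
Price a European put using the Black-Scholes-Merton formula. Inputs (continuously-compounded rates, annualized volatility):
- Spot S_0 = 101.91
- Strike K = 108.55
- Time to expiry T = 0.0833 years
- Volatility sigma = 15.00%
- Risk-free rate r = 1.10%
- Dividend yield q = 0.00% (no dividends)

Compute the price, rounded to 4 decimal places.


Answer: Price = 6.6944

Derivation:
d1 = (ln(S/K) + (r - q + 0.5*sigma^2) * T) / (sigma * sqrt(T)) = -1.41519307
d2 = d1 - sigma * sqrt(T) = -1.45848568
exp(-rT) = 0.99908412; exp(-qT) = 1.00000000
P = K * exp(-rT) * N(-d2) - S_0 * exp(-qT) * N(-d1)
N(-d1) = 0.92149405; N(-d2) = 0.92764664
P = 108.5500 * 0.99908412 * 0.92764664 - 101.9100 * 1.00000000 * 0.92149405 = 6.6944


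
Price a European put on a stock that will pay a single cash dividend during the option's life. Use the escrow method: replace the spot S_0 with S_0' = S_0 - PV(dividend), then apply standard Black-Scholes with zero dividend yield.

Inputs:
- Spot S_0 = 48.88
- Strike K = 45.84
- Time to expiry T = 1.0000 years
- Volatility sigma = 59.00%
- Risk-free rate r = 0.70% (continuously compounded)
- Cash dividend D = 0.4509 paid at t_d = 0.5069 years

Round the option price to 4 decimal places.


PV(D) = D * exp(-r * t_d) = 0.4509 * 0.99645799 = 0.44930291
S_0' = S_0 - PV(D) = 48.8800 - 0.44930291 = 48.43069709
d1 = (ln(S_0'/K) + (r + sigma^2/2)*T) / (sigma*sqrt(T)) = 0.40004539
d2 = d1 - sigma*sqrt(T) = -0.18995461
exp(-rT) = 0.99302444
N(-d1) = 0.34456154; N(-d2) = 0.57532765
P = K * exp(-rT) * N(-d2) - S_0' * N(-d1) = 45.8400 * 0.99302444 * 0.57532765 - 48.43069709 * 0.34456154 = 9.5017

Answer: Price = 9.5017


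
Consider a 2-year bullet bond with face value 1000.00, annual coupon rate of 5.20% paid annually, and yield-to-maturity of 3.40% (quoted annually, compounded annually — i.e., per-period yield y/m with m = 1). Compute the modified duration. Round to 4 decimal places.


Coupon per period c = face * coupon_rate / m = 52.000000
Periods per year m = 1; per-period yield y/m = 0.034000
Number of cashflows N = 2
Cashflows (t years, CF_t, discount factor 1/(1+y/m)^(m*t), PV):
  t = 1.0000: CF_t = 52.000000, DF = 0.967118, PV = 50.290135
  t = 2.0000: CF_t = 1052.000000, DF = 0.935317, PV = 983.953698
Price P = sum_t PV_t = 1034.243833
First compute Macaulay numerator sum_t t * PV_t:
  t * PV_t at t = 1.0000: 50.290135
  t * PV_t at t = 2.0000: 1967.907396
Macaulay duration D = 2018.197532 / 1034.243833 = 1.951375
Modified duration = D / (1 + y/m) = 1.951375 / (1 + 0.034000) = 1.887210

Answer: Modified duration = 1.8872


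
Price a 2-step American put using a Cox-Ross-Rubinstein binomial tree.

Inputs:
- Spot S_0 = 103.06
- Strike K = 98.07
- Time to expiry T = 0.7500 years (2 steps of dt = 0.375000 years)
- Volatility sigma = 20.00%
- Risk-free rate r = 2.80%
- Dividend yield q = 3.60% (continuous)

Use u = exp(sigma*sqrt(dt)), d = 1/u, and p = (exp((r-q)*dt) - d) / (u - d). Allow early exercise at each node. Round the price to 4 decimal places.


Answer: Price = V(0,0) = 5.0198

Derivation:
dt = T/N = 0.375000
u = exp(sigma*sqrt(dt)) = 1.130290; d = 1/u = 0.884728
p = (exp((r-q)*dt) - d) / (u - d) = 0.457221
Discount per step: exp(-r*dt) = 0.989555
Stock lattice S(k, i) with i counting down-moves:
  k=0: S(0,0) = 103.0600
  k=1: S(1,0) = 116.4877; S(1,1) = 91.1801
  k=2: S(2,0) = 131.6649; S(2,1) = 103.0600; S(2,2) = 80.6696
Terminal payoffs V(N, i) = max(K - S_T, 0):
  V(2,0) = 0.000000; V(2,1) = 0.000000; V(2,2) = 17.400354
Backward induction: V(k, i) = exp(-r*dt) * [p * V(k+1, i) + (1-p) * V(k+1, i+1)]; then take max(V_cont, immediate exercise) for American.
  V(1,0) = exp(-r*dt) * [p*0.000000 + (1-p)*0.000000] = 0.000000; exercise = 0.000000; V(1,0) = max -> 0.000000
  V(1,1) = exp(-r*dt) * [p*0.000000 + (1-p)*17.400354] = 9.345898; exercise = 6.889883; V(1,1) = max -> 9.345898
  V(0,0) = exp(-r*dt) * [p*0.000000 + (1-p)*9.345898] = 5.019772; exercise = 0.000000; V(0,0) = max -> 5.019772


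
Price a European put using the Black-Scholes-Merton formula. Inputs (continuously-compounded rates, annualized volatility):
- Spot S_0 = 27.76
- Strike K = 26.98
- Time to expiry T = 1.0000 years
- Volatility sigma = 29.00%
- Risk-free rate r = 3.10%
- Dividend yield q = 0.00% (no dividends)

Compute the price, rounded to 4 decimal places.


Answer: Price = 2.3709

Derivation:
d1 = (ln(S/K) + (r - q + 0.5*sigma^2) * T) / (sigma * sqrt(T)) = 0.35017340
d2 = d1 - sigma * sqrt(T) = 0.06017340
exp(-rT) = 0.96947557; exp(-qT) = 1.00000000
P = K * exp(-rT) * N(-d2) - S_0 * exp(-qT) * N(-d1)
N(-d1) = 0.36310429; N(-d2) = 0.47600877
P = 26.9800 * 0.96947557 * 0.47600877 - 27.7600 * 1.00000000 * 0.36310429 = 2.3709


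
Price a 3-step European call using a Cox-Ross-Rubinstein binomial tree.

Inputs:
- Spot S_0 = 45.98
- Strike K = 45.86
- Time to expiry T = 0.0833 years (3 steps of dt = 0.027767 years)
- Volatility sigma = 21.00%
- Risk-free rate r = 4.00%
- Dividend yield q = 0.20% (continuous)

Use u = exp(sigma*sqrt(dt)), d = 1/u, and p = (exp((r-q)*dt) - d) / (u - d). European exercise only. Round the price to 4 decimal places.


Answer: Price = V(0,0) = 1.3391

Derivation:
dt = T/N = 0.027767
u = exp(sigma*sqrt(dt)) = 1.035612; d = 1/u = 0.965612
p = (exp((r-q)*dt) - d) / (u - d) = 0.506334
Discount per step: exp(-r*dt) = 0.998890
Stock lattice S(k, i) with i counting down-moves:
  k=0: S(0,0) = 45.9800
  k=1: S(1,0) = 47.6175; S(1,1) = 44.3988
  k=2: S(2,0) = 49.3132; S(2,1) = 45.9800; S(2,2) = 42.8721
  k=3: S(3,0) = 51.0694; S(3,1) = 47.6175; S(3,2) = 44.3988; S(3,3) = 41.3978
Terminal payoffs V(N, i) = max(S_T - K, 0):
  V(3,0) = 5.209401; V(3,1) = 1.757461; V(3,2) = 0.000000; V(3,3) = 0.000000
Backward induction: V(k, i) = exp(-r*dt) * [p * V(k+1, i) + (1-p) * V(k+1, i+1)].
  V(2,0) = exp(-r*dt) * [p*5.209401 + (1-p)*1.757461] = 3.501404
  V(2,1) = exp(-r*dt) * [p*1.757461 + (1-p)*0.000000] = 0.888874
  V(2,2) = exp(-r*dt) * [p*0.000000 + (1-p)*0.000000] = 0.000000
  V(1,0) = exp(-r*dt) * [p*3.501404 + (1-p)*0.888874] = 2.209232
  V(1,1) = exp(-r*dt) * [p*0.888874 + (1-p)*0.000000] = 0.449567
  V(0,0) = exp(-r*dt) * [p*2.209232 + (1-p)*0.449567] = 1.339057


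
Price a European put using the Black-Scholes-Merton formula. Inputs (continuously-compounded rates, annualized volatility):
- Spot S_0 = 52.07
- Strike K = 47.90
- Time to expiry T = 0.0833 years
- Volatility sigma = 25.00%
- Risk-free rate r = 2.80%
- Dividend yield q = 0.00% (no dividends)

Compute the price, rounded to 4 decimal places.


d1 = (ln(S/K) + (r - q + 0.5*sigma^2) * T) / (sigma * sqrt(T)) = 1.22527595
d2 = d1 - sigma * sqrt(T) = 1.15312160
exp(-rT) = 0.99767032; exp(-qT) = 1.00000000
P = K * exp(-rT) * N(-d2) - S_0 * exp(-qT) * N(-d1)
N(-d1) = 0.11023563; N(-d2) = 0.12443024
P = 47.9000 * 0.99767032 * 0.12443024 - 52.0700 * 1.00000000 * 0.11023563 = 0.2064

Answer: Price = 0.2064
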